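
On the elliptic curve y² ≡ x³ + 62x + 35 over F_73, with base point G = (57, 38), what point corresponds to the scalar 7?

(4, 36)

Double-and-add on 7 = (111)₂. Start with G = (57, 38) for the leading 1-bit.
double: tangent at (57, 38): λ = (3·57² + 62)/(2·38) ≡ 27/3. 3⁻¹ ≡ 49 (mod 73), so λ ≡ 27·49 ≡ 9.
  x = λ² - 57 - 57 = 81 - 114 ≡ 40; y = λ·(57 - 40) - 38 ≡ 42. → (40, 42)
add G: (40, 42) + (57, 38). λ = (38 - 42)/(57 - 40) ≡ 69/17 mod 73. 17⁻¹ ≡ 43 (mod 73) since 17·43 = 731 ≡ 1, so λ ≡ 47.
  x = λ² - 40 - 57 = 2209 - 97 ≡ 68; y = λ·(40 - 68) - 42 ≡ 29. → (68, 29)
double: tangent at (68, 29): λ = (3·68² + 62)/(2·29) ≡ 64/58. 58⁻¹ ≡ 34 (mod 73) since 58·34 = 1972 ≡ 1, so λ ≡ 64·34 ≡ 59.
  x = λ² - 68 - 68 = 3481 - 136 ≡ 60; y = λ·(68 - 60) - 29 ≡ 5. → (60, 5)
add G: (60, 5) + (57, 38). λ = (38 - 5)/(57 - 60) ≡ 33/70 mod 73. 70⁻¹ ≡ 24 (mod 73), so λ ≡ 62.
  x = λ² - 60 - 57 = 3844 - 117 ≡ 4; y = λ·(60 - 4) - 5 ≡ 36. → (4, 36)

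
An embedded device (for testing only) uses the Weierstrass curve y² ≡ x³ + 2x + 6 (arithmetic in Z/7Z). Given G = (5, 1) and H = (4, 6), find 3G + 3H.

(4, 1)

First 3G:
Repeated addition: build up to 3G.
2G: tangent at (5, 1): λ = (3·5² + 2)/(2·1) ≡ 0/2. 2⁻¹ ≡ 4 (mod 7), so λ ≡ 0·4 ≡ 0.
  x = λ² - 5 - 5 = 0 - 10 ≡ 4; y = λ·(5 - 4) - 1 ≡ 6. → (4, 6)
3G: (4, 6) + (5, 1). λ = (1 - 6)/(5 - 4) ≡ 2/1 mod 7. 1⁻¹ ≡ 1 (mod 7), so λ ≡ 2.
  x = λ² - 4 - 5 = 4 - 9 ≡ 2; y = λ·(4 - 2) - 6 ≡ 5. → (2, 5)
3G = (2, 5).
Next 3H:
Repeated addition: build up to 3H.
2H: tangent at (4, 6): λ = (3·4² + 2)/(2·6) ≡ 1/5. 5⁻¹ ≡ 3 (mod 7), so λ ≡ 1·3 ≡ 3.
  x = λ² - 4 - 4 = 9 - 8 ≡ 1; y = λ·(4 - 1) - 6 ≡ 3. → (1, 3)
3H: (1, 3) + (4, 6). λ = (6 - 3)/(4 - 1) ≡ 3/3 mod 7. 3⁻¹ ≡ 5 (mod 7), so λ ≡ 1.
  x = λ² - 1 - 4 = 1 - 5 ≡ 3; y = λ·(1 - 3) - 3 ≡ 2. → (3, 2)
3H = (3, 2).
Finally 3G + 3H:
(2, 5) + (3, 2). λ = (2 - 5)/(3 - 2) ≡ 4/1 mod 7. 1⁻¹ ≡ 1 (mod 7), so λ ≡ 4.
  x = λ² - 2 - 3 = 16 - 5 ≡ 4; y = λ·(2 - 4) - 5 ≡ 1. → (4, 1)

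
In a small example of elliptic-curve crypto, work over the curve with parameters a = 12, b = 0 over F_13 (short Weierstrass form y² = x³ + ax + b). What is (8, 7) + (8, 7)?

tangent at (8, 7): λ = (3·8² + 12)/(2·7) ≡ 9/1. 1⁻¹ ≡ 1 (mod 13), so λ ≡ 9·1 ≡ 9.
  x = λ² - 8 - 8 = 81 - 16 ≡ 0; y = λ·(8 - 0) - 7 ≡ 0. → (0, 0)

(0, 0)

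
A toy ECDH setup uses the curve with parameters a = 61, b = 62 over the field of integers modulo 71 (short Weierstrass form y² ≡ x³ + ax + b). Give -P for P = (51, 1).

-(51, 1) = (51, -1 mod 71) = (51, 70).

(51, 70)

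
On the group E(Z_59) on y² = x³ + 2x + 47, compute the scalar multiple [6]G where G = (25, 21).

Repeated addition: build up to 6G.
2G: tangent at (25, 21): λ = (3·25² + 2)/(2·21) ≡ 48/42. 42⁻¹ ≡ 52 (mod 59), so λ ≡ 48·52 ≡ 18.
  x = λ² - 25 - 25 = 324 - 50 ≡ 38; y = λ·(25 - 38) - 21 ≡ 40. → (38, 40)
3G: (38, 40) + (25, 21). λ = (21 - 40)/(25 - 38) ≡ 40/46 mod 59. 46⁻¹ ≡ 9 (mod 59) since 46·9 = 414 ≡ 1, so λ ≡ 6.
  x = λ² - 38 - 25 = 36 - 63 ≡ 32; y = λ·(38 - 32) - 40 ≡ 55. → (32, 55)
4G: (32, 55) + (25, 21). λ = (21 - 55)/(25 - 32) ≡ 25/52 mod 59. 52⁻¹ ≡ 42 (mod 59), so λ ≡ 47.
  x = λ² - 32 - 25 = 2209 - 57 ≡ 28; y = λ·(32 - 28) - 55 ≡ 15. → (28, 15)
5G: (28, 15) + (25, 21). λ = (21 - 15)/(25 - 28) ≡ 6/56 mod 59. 56⁻¹ ≡ 39 (mod 59), so λ ≡ 57.
  x = λ² - 28 - 25 = 3249 - 53 ≡ 10; y = λ·(28 - 10) - 15 ≡ 8. → (10, 8)
6G: (10, 8) + (25, 21). λ = (21 - 8)/(25 - 10) ≡ 13/15 mod 59. 15⁻¹ ≡ 4 (mod 59), so λ ≡ 52.
  x = λ² - 10 - 25 = 2704 - 35 ≡ 14; y = λ·(10 - 14) - 8 ≡ 20. → (14, 20)

(14, 20)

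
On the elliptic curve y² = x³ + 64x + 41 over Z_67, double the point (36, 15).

(32, 34)

tangent at (36, 15): λ = (3·36² + 64)/(2·15) ≡ 66/30. 30⁻¹ ≡ 38 (mod 67), so λ ≡ 66·38 ≡ 29.
  x = λ² - 36 - 36 = 841 - 72 ≡ 32; y = λ·(36 - 32) - 15 ≡ 34. → (32, 34)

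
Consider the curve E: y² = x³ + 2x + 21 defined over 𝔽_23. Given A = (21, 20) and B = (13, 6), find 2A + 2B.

First 2A:
Repeated addition: build up to 2A.
2A: tangent at (21, 20): λ = (3·21² + 2)/(2·20) ≡ 14/17. 17⁻¹ ≡ 19 (mod 23), so λ ≡ 14·19 ≡ 13.
  x = λ² - 21 - 21 = 169 - 42 ≡ 12; y = λ·(21 - 12) - 20 ≡ 5. → (12, 5)
2A = (12, 5).
Next 2B:
Repeated addition: build up to 2B.
2B: tangent at (13, 6): λ = (3·13² + 2)/(2·6) ≡ 3/12. 12⁻¹ ≡ 2 (mod 23), so λ ≡ 3·2 ≡ 6.
  x = λ² - 13 - 13 = 36 - 26 ≡ 10; y = λ·(13 - 10) - 6 ≡ 12. → (10, 12)
2B = (10, 12).
Finally 2A + 2B:
(12, 5) + (10, 12). λ = (12 - 5)/(10 - 12) ≡ 7/21 mod 23. 21⁻¹ ≡ 11 (mod 23) since 21·11 = 231 ≡ 1, so λ ≡ 8.
  x = λ² - 12 - 10 = 64 - 22 ≡ 19; y = λ·(12 - 19) - 5 ≡ 8. → (19, 8)

(19, 8)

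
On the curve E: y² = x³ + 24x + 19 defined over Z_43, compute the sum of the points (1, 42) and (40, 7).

(6, 11)

(1, 42) + (40, 7). λ = (7 - 42)/(40 - 1) ≡ 8/39 mod 43. 39⁻¹ ≡ 32 (mod 43), so λ ≡ 41.
  x = λ² - 1 - 40 = 1681 - 41 ≡ 6; y = λ·(1 - 6) - 42 ≡ 11. → (6, 11)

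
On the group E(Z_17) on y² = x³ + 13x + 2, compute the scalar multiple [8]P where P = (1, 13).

Double-and-add on 8 = (1000)₂. Start with P = (1, 13) for the leading 1-bit.
double: tangent at (1, 13): λ = (3·1² + 13)/(2·13) ≡ 16/9. 9⁻¹ ≡ 2 (mod 17) since 9·2 = 18 ≡ 1, so λ ≡ 16·2 ≡ 15.
  x = λ² - 1 - 1 = 225 - 2 ≡ 2; y = λ·(1 - 2) - 13 ≡ 6. → (2, 6)
double: tangent at (2, 6): λ = (3·2² + 13)/(2·6) ≡ 8/12. 12⁻¹ ≡ 10 (mod 17), so λ ≡ 8·10 ≡ 12.
  x = λ² - 2 - 2 = 144 - 4 ≡ 4; y = λ·(2 - 4) - 6 ≡ 4. → (4, 4)
double: tangent at (4, 4): λ = (3·4² + 13)/(2·4) ≡ 10/8. 8⁻¹ ≡ 15 (mod 17), so λ ≡ 10·15 ≡ 14.
  x = λ² - 4 - 4 = 196 - 8 ≡ 1; y = λ·(4 - 1) - 4 ≡ 4. → (1, 4)

(1, 4)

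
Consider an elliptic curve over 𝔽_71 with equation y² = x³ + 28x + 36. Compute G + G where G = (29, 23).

(67, 12)

tangent at (29, 23): λ = (3·29² + 28)/(2·23) ≡ 66/46. 46⁻¹ ≡ 17 (mod 71) since 46·17 = 782 ≡ 1, so λ ≡ 66·17 ≡ 57.
  x = λ² - 29 - 29 = 3249 - 58 ≡ 67; y = λ·(29 - 67) - 23 ≡ 12. → (67, 12)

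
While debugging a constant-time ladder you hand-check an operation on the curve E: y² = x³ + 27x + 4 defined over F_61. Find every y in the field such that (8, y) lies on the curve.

x³ + 27x + 4 = 732 ≡ 0 (mod 61).
Only y = 0 satisfies y² ≡ 0.

0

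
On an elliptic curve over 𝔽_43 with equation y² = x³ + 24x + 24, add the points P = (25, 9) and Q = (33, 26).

(25, 9) + (33, 26). λ = (26 - 9)/(33 - 25) ≡ 17/8 mod 43. 8⁻¹ ≡ 27 (mod 43), so λ ≡ 29.
  x = λ² - 25 - 33 = 841 - 58 ≡ 9; y = λ·(25 - 9) - 9 ≡ 25. → (9, 25)

(9, 25)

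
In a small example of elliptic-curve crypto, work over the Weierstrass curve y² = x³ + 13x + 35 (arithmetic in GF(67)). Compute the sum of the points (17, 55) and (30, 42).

(17, 55) + (30, 42). λ = (42 - 55)/(30 - 17) ≡ 54/13 mod 67. 13⁻¹ ≡ 31 (mod 67), so λ ≡ 66.
  x = λ² - 17 - 30 = 4356 - 47 ≡ 21; y = λ·(17 - 21) - 55 ≡ 16. → (21, 16)

(21, 16)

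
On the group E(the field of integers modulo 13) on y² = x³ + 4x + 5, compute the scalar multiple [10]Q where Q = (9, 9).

Double-and-add on 10 = (1010)₂. Start with Q = (9, 9) for the leading 1-bit.
double: tangent at (9, 9): λ = (3·9² + 4)/(2·9) ≡ 0/5. 5⁻¹ ≡ 8 (mod 13) since 5·8 = 40 ≡ 1, so λ ≡ 0·8 ≡ 0.
  x = λ² - 9 - 9 = 0 - 18 ≡ 8; y = λ·(9 - 8) - 9 ≡ 4. → (8, 4)
double: tangent at (8, 4): λ = (3·8² + 4)/(2·4) ≡ 1/8. 8⁻¹ ≡ 5 (mod 13), so λ ≡ 1·5 ≡ 5.
  x = λ² - 8 - 8 = 25 - 16 ≡ 9; y = λ·(8 - 9) - 4 ≡ 4. → (9, 4)
add Q: (9, 4) + (9, 9): same x and y₁ ≡ -y₂, so the sum is 𝒪.
double: 𝒪 + 𝒪 = 𝒪 (identity).

O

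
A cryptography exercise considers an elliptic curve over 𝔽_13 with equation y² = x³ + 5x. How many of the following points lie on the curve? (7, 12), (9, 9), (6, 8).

(7, 12): 12² ≡ 1, rhs ≡ 1 → on.
(9, 9): 9² ≡ 3, rhs ≡ 7 → off.
(6, 8): 8² ≡ 12, rhs ≡ 12 → on.

2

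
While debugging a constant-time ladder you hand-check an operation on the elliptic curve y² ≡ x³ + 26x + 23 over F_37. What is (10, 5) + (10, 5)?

tangent at (10, 5): λ = (3·10² + 26)/(2·5) ≡ 30/10. 10⁻¹ ≡ 26 (mod 37), so λ ≡ 30·26 ≡ 3.
  x = λ² - 10 - 10 = 9 - 20 ≡ 26; y = λ·(10 - 26) - 5 ≡ 21. → (26, 21)

(26, 21)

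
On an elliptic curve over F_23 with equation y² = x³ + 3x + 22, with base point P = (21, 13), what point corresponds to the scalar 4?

(20, 3)

Repeated addition: build up to 4P.
2P: tangent at (21, 13): λ = (3·21² + 3)/(2·13) ≡ 15/3. 3⁻¹ ≡ 8 (mod 23), so λ ≡ 15·8 ≡ 5.
  x = λ² - 21 - 21 = 25 - 42 ≡ 6; y = λ·(21 - 6) - 13 ≡ 16. → (6, 16)
3P: (6, 16) + (21, 13). λ = (13 - 16)/(21 - 6) ≡ 20/15 mod 23. 15⁻¹ ≡ 20 (mod 23), so λ ≡ 9.
  x = λ² - 6 - 21 = 81 - 27 ≡ 8; y = λ·(6 - 8) - 16 ≡ 12. → (8, 12)
4P: (8, 12) + (21, 13). λ = (13 - 12)/(21 - 8) ≡ 1/13 mod 23. 13⁻¹ ≡ 16 (mod 23) since 13·16 = 208 ≡ 1, so λ ≡ 16.
  x = λ² - 8 - 21 = 256 - 29 ≡ 20; y = λ·(8 - 20) - 12 ≡ 3. → (20, 3)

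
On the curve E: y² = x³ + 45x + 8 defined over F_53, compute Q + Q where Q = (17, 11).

tangent at (17, 11): λ = (3·17² + 45)/(2·11) ≡ 11/22. 22⁻¹ ≡ 41 (mod 53) since 22·41 = 902 ≡ 1, so λ ≡ 11·41 ≡ 27.
  x = λ² - 17 - 17 = 729 - 34 ≡ 6; y = λ·(17 - 6) - 11 ≡ 21. → (6, 21)

(6, 21)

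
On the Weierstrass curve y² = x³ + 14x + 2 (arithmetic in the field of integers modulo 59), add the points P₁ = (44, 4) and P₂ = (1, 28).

(44, 4) + (1, 28). λ = (28 - 4)/(1 - 44) ≡ 24/16 mod 59. 16⁻¹ ≡ 48 (mod 59), so λ ≡ 31.
  x = λ² - 44 - 1 = 961 - 45 ≡ 31; y = λ·(44 - 31) - 4 ≡ 45. → (31, 45)

(31, 45)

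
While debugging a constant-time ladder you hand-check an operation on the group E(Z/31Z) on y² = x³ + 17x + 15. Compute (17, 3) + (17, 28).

O

The two points share x = 17 and their y-coordinates satisfy 3 + 28 ≡ 0 (mod 31), so they are inverses. Their sum is ∞.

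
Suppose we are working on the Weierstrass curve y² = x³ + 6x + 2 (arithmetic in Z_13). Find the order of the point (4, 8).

3

2P: tangent at (4, 8): λ = (3·4² + 6)/(2·8) ≡ 2/3. 3⁻¹ ≡ 9 (mod 13) since 3·9 = 27 ≡ 1, so λ ≡ 2·9 ≡ 5.
  x = λ² - 4 - 4 = 25 - 8 ≡ 4; y = λ·(4 - 4) - 8 ≡ 5. → (4, 5)
3P: (4, 5) + (4, 8): same x and y₁ ≡ -y₂, so the sum is 𝒪.
3P = 𝒪, so the order is 3.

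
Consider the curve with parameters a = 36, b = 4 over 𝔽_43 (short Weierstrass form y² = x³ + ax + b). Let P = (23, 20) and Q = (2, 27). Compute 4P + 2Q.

First 4P:
Double-and-add on 4 = (100)₂. Start with P = (23, 20) for the leading 1-bit.
double: tangent at (23, 20): λ = (3·23² + 36)/(2·20) ≡ 32/40. 40⁻¹ ≡ 14 (mod 43), so λ ≡ 32·14 ≡ 18.
  x = λ² - 23 - 23 = 324 - 46 ≡ 20; y = λ·(23 - 20) - 20 ≡ 34. → (20, 34)
double: tangent at (20, 34): λ = (3·20² + 36)/(2·34) ≡ 32/25. 25⁻¹ ≡ 31 (mod 43), so λ ≡ 32·31 ≡ 3.
  x = λ² - 20 - 20 = 9 - 40 ≡ 12; y = λ·(20 - 12) - 34 ≡ 33. → (12, 33)
4P = (12, 33).
Next 2Q:
Repeated addition: build up to 2Q.
2Q: tangent at (2, 27): λ = (3·2² + 36)/(2·27) ≡ 5/11. 11⁻¹ ≡ 4 (mod 43), so λ ≡ 5·4 ≡ 20.
  x = λ² - 2 - 2 = 400 - 4 ≡ 9; y = λ·(2 - 9) - 27 ≡ 5. → (9, 5)
2Q = (9, 5).
Finally 4P + 2Q:
(12, 33) + (9, 5). λ = (5 - 33)/(9 - 12) ≡ 15/40 mod 43. 40⁻¹ ≡ 14 (mod 43), so λ ≡ 38.
  x = λ² - 12 - 9 = 1444 - 21 ≡ 4; y = λ·(12 - 4) - 33 ≡ 13. → (4, 13)

(4, 13)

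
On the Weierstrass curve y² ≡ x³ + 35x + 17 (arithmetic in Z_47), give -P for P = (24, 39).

-(24, 39) = (24, -39 mod 47) = (24, 8).

(24, 8)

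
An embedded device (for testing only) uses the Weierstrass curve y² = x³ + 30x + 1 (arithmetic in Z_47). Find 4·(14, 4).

(7, 32)

Write G = (14, 4).
Repeated addition: build up to 4G.
2G: tangent at (14, 4): λ = (3·14² + 30)/(2·4) ≡ 7/8. 8⁻¹ ≡ 6 (mod 47) since 8·6 = 48 ≡ 1, so λ ≡ 7·6 ≡ 42.
  x = λ² - 14 - 14 = 1764 - 28 ≡ 44; y = λ·(14 - 44) - 4 ≡ 5. → (44, 5)
3G: (44, 5) + (14, 4). λ = (4 - 5)/(14 - 44) ≡ 46/17 mod 47. 17⁻¹ ≡ 36 (mod 47) since 17·36 = 612 ≡ 1, so λ ≡ 11.
  x = λ² - 44 - 14 = 121 - 58 ≡ 16; y = λ·(44 - 16) - 5 ≡ 21. → (16, 21)
4G: (16, 21) + (14, 4). λ = (4 - 21)/(14 - 16) ≡ 30/45 mod 47. 45⁻¹ ≡ 23 (mod 47), so λ ≡ 32.
  x = λ² - 16 - 14 = 1024 - 30 ≡ 7; y = λ·(16 - 7) - 21 ≡ 32. → (7, 32)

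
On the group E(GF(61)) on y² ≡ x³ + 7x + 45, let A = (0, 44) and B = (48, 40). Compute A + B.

(0, 44) + (48, 40). λ = (40 - 44)/(48 - 0) ≡ 57/48 mod 61. 48⁻¹ ≡ 14 (mod 61) since 48·14 = 672 ≡ 1, so λ ≡ 5.
  x = λ² - 0 - 48 = 25 - 48 ≡ 38; y = λ·(0 - 38) - 44 ≡ 10. → (38, 10)

(38, 10)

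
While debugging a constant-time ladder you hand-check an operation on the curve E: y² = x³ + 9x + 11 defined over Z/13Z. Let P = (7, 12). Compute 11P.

Double-and-add on 11 = (1011)₂. Start with P = (7, 12) for the leading 1-bit.
double: tangent at (7, 12): λ = (3·7² + 9)/(2·12) ≡ 0/11. 11⁻¹ ≡ 6 (mod 13), so λ ≡ 0·6 ≡ 0.
  x = λ² - 7 - 7 = 0 - 14 ≡ 12; y = λ·(7 - 12) - 12 ≡ 1. → (12, 1)
double: tangent at (12, 1): λ = (3·12² + 9)/(2·1) ≡ 12/2. 2⁻¹ ≡ 7 (mod 13), so λ ≡ 12·7 ≡ 6.
  x = λ² - 12 - 12 = 36 - 24 ≡ 12; y = λ·(12 - 12) - 1 ≡ 12. → (12, 12)
add P: (12, 12) + (7, 12). λ = (12 - 12)/(7 - 12) ≡ 0/8 mod 13. 8⁻¹ ≡ 5 (mod 13), so λ ≡ 0.
  x = λ² - 12 - 7 = 0 - 19 ≡ 7; y = λ·(12 - 7) - 12 ≡ 1. → (7, 1)
double: tangent at (7, 1): λ = (3·7² + 9)/(2·1) ≡ 0/2. 2⁻¹ ≡ 7 (mod 13), so λ ≡ 0·7 ≡ 0.
  x = λ² - 7 - 7 = 0 - 14 ≡ 12; y = λ·(7 - 12) - 1 ≡ 12. → (12, 12)
add P: (12, 12) + (7, 12). λ = (12 - 12)/(7 - 12) ≡ 0/8 mod 13. 8⁻¹ ≡ 5 (mod 13) since 8·5 = 40 ≡ 1, so λ ≡ 0.
  x = λ² - 12 - 7 = 0 - 19 ≡ 7; y = λ·(12 - 7) - 12 ≡ 1. → (7, 1)

(7, 1)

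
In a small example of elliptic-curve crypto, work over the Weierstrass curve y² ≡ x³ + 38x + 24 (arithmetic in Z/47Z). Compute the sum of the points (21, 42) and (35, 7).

(21, 42) + (35, 7). λ = (7 - 42)/(35 - 21) ≡ 12/14 mod 47. 14⁻¹ ≡ 37 (mod 47) since 14·37 = 518 ≡ 1, so λ ≡ 21.
  x = λ² - 21 - 35 = 441 - 56 ≡ 9; y = λ·(21 - 9) - 42 ≡ 22. → (9, 22)

(9, 22)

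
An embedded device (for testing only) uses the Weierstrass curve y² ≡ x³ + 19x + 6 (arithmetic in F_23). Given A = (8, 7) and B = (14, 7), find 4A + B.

First 4A:
Double-and-add on 4 = (100)₂. Start with A = (8, 7) for the leading 1-bit.
double: tangent at (8, 7): λ = (3·8² + 19)/(2·7) ≡ 4/14. 14⁻¹ ≡ 5 (mod 23) since 14·5 = 70 ≡ 1, so λ ≡ 4·5 ≡ 20.
  x = λ² - 8 - 8 = 400 - 16 ≡ 16; y = λ·(8 - 16) - 7 ≡ 17. → (16, 17)
double: tangent at (16, 17): λ = (3·16² + 19)/(2·17) ≡ 5/11. 11⁻¹ ≡ 21 (mod 23) since 11·21 = 231 ≡ 1, so λ ≡ 5·21 ≡ 13.
  x = λ² - 16 - 16 = 169 - 32 ≡ 22; y = λ·(16 - 22) - 17 ≡ 20. → (22, 20)
4A = (22, 20).
Finally 4A + B:
(22, 20) + (14, 7). λ = (7 - 20)/(14 - 22) ≡ 10/15 mod 23. 15⁻¹ ≡ 20 (mod 23), so λ ≡ 16.
  x = λ² - 22 - 14 = 256 - 36 ≡ 13; y = λ·(22 - 13) - 20 ≡ 9. → (13, 9)

(13, 9)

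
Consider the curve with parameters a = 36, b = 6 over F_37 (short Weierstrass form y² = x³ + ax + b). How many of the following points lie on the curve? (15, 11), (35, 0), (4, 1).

(15, 11): 11² ≡ 10, rhs ≡ 36 → off.
(35, 0): 0² ≡ 0, rhs ≡ 0 → on.
(4, 1): 1² ≡ 1, rhs ≡ 29 → off.

1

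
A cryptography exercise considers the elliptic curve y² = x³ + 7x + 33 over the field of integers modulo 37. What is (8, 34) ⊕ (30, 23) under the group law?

(8, 34) + (30, 23). λ = (23 - 34)/(30 - 8) ≡ 26/22 mod 37. 22⁻¹ ≡ 32 (mod 37) since 22·32 = 704 ≡ 1, so λ ≡ 18.
  x = λ² - 8 - 30 = 324 - 38 ≡ 27; y = λ·(8 - 27) - 34 ≡ 31. → (27, 31)

(27, 31)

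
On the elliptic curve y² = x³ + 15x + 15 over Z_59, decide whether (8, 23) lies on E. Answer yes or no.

y² = 23² ≡ 57; x³ + 15x + 15 = 647 ≡ 57 (mod 59). 57 = 57.

yes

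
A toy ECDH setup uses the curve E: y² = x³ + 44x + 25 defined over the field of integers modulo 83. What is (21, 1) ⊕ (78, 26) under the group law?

(43, 1)

(21, 1) + (78, 26). λ = (26 - 1)/(78 - 21) ≡ 25/57 mod 83. 57⁻¹ ≡ 67 (mod 83), so λ ≡ 15.
  x = λ² - 21 - 78 = 225 - 99 ≡ 43; y = λ·(21 - 43) - 1 ≡ 1. → (43, 1)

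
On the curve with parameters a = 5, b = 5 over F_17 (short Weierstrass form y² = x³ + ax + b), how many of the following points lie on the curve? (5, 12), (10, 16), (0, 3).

(5, 12): 12² ≡ 8, rhs ≡ 2 → off.
(10, 16): 16² ≡ 1, rhs ≡ 1 → on.
(0, 3): 3² ≡ 9, rhs ≡ 5 → off.

1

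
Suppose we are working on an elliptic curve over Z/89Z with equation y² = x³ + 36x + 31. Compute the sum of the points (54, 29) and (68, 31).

(76, 6)

(54, 29) + (68, 31). λ = (31 - 29)/(68 - 54) ≡ 2/14 mod 89. 14⁻¹ ≡ 70 (mod 89), so λ ≡ 51.
  x = λ² - 54 - 68 = 2601 - 122 ≡ 76; y = λ·(54 - 76) - 29 ≡ 6. → (76, 6)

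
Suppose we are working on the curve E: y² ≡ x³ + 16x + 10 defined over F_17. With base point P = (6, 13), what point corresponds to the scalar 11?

Double-and-add on 11 = (1011)₂. Start with P = (6, 13) for the leading 1-bit.
double: tangent at (6, 13): λ = (3·6² + 16)/(2·13) ≡ 5/9. 9⁻¹ ≡ 2 (mod 17), so λ ≡ 5·2 ≡ 10.
  x = λ² - 6 - 6 = 100 - 12 ≡ 3; y = λ·(6 - 3) - 13 ≡ 0. → (3, 0)
double: (3, 0) + (3, 0): same x and y₁ ≡ -y₂, so the sum is the point at infinity.
add P: the point at infinity + (6, 13) = (6, 13) (identity).
double: tangent at (6, 13): λ = (3·6² + 16)/(2·13) ≡ 5/9. 9⁻¹ ≡ 2 (mod 17), so λ ≡ 5·2 ≡ 10.
  x = λ² - 6 - 6 = 100 - 12 ≡ 3; y = λ·(6 - 3) - 13 ≡ 0. → (3, 0)
add P: (3, 0) + (6, 13). λ = (13 - 0)/(6 - 3) ≡ 13/3 mod 17. 3⁻¹ ≡ 6 (mod 17), so λ ≡ 10.
  x = λ² - 3 - 6 = 100 - 9 ≡ 6; y = λ·(3 - 6) - 0 ≡ 4. → (6, 4)

(6, 4)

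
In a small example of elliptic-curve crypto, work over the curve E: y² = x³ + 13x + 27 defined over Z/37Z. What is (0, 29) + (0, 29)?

(30, 0)

tangent at (0, 29): λ = (3·0² + 13)/(2·29) ≡ 13/21. 21⁻¹ ≡ 30 (mod 37), so λ ≡ 13·30 ≡ 20.
  x = λ² - 0 - 0 = 400 - 0 ≡ 30; y = λ·(0 - 30) - 29 ≡ 0. → (30, 0)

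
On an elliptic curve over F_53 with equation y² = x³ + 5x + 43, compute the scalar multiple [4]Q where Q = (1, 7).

Repeated addition: build up to 4Q.
2Q: tangent at (1, 7): λ = (3·1² + 5)/(2·7) ≡ 8/14. 14⁻¹ ≡ 19 (mod 53) since 14·19 = 266 ≡ 1, so λ ≡ 8·19 ≡ 46.
  x = λ² - 1 - 1 = 2116 - 2 ≡ 47; y = λ·(1 - 47) - 7 ≡ 50. → (47, 50)
3Q: (47, 50) + (1, 7). λ = (7 - 50)/(1 - 47) ≡ 10/7 mod 53. 7⁻¹ ≡ 38 (mod 53), so λ ≡ 9.
  x = λ² - 47 - 1 = 81 - 48 ≡ 33; y = λ·(47 - 33) - 50 ≡ 23. → (33, 23)
4Q: (33, 23) + (1, 7). λ = (7 - 23)/(1 - 33) ≡ 37/21 mod 53. 21⁻¹ ≡ 48 (mod 53) since 21·48 = 1008 ≡ 1, so λ ≡ 27.
  x = λ² - 33 - 1 = 729 - 34 ≡ 6; y = λ·(33 - 6) - 23 ≡ 17. → (6, 17)

(6, 17)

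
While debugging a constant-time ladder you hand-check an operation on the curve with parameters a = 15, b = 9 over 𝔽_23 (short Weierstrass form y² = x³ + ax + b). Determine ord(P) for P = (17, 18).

10

2P: tangent at (17, 18): λ = (3·17² + 15)/(2·18) ≡ 8/13. 13⁻¹ ≡ 16 (mod 23) since 13·16 = 208 ≡ 1, so λ ≡ 8·16 ≡ 13.
  x = λ² - 17 - 17 = 169 - 34 ≡ 20; y = λ·(17 - 20) - 18 ≡ 12. → (20, 12)
3P: (20, 12) + (17, 18). λ = (18 - 12)/(17 - 20) ≡ 6/20 mod 23. 20⁻¹ ≡ 15 (mod 23), so λ ≡ 21.
  x = λ² - 20 - 17 = 441 - 37 ≡ 13; y = λ·(20 - 13) - 12 ≡ 20. → (13, 20)
4P: (13, 20) + (17, 18). λ = (18 - 20)/(17 - 13) ≡ 21/4 mod 23. 4⁻¹ ≡ 6 (mod 23), so λ ≡ 11.
  x = λ² - 13 - 17 = 121 - 30 ≡ 22; y = λ·(13 - 22) - 20 ≡ 19. → (22, 19)
5P: (22, 19) + (17, 18). λ = (18 - 19)/(17 - 22) ≡ 22/18 mod 23. 18⁻¹ ≡ 9 (mod 23), so λ ≡ 14.
  x = λ² - 22 - 17 = 196 - 39 ≡ 19; y = λ·(22 - 19) - 19 ≡ 0. → (19, 0)
6P: (19, 0) + (17, 18). λ = (18 - 0)/(17 - 19) ≡ 18/21 mod 23. 21⁻¹ ≡ 11 (mod 23) since 21·11 = 231 ≡ 1, so λ ≡ 14.
  x = λ² - 19 - 17 = 196 - 36 ≡ 22; y = λ·(19 - 22) - 0 ≡ 4. → (22, 4)
7P: (22, 4) + (17, 18). λ = (18 - 4)/(17 - 22) ≡ 14/18 mod 23. 18⁻¹ ≡ 9 (mod 23) since 18·9 = 162 ≡ 1, so λ ≡ 11.
  x = λ² - 22 - 17 = 121 - 39 ≡ 13; y = λ·(22 - 13) - 4 ≡ 3. → (13, 3)
8P: (13, 3) + (17, 18). λ = (18 - 3)/(17 - 13) ≡ 15/4 mod 23. 4⁻¹ ≡ 6 (mod 23), so λ ≡ 21.
  x = λ² - 13 - 17 = 441 - 30 ≡ 20; y = λ·(13 - 20) - 3 ≡ 11. → (20, 11)
9P: (20, 11) + (17, 18). λ = (18 - 11)/(17 - 20) ≡ 7/20 mod 23. 20⁻¹ ≡ 15 (mod 23), so λ ≡ 13.
  x = λ² - 20 - 17 = 169 - 37 ≡ 17; y = λ·(20 - 17) - 11 ≡ 5. → (17, 5)
10P: (17, 5) + (17, 18): same x and y₁ ≡ -y₂, so the sum is the point at infinity.
10P = the point at infinity, so the order is 10.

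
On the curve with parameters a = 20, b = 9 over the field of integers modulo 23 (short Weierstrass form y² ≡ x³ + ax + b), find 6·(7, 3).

Write G = (7, 3).
Repeated addition: build up to 6G.
2G: tangent at (7, 3): λ = (3·7² + 20)/(2·3) ≡ 6/6. 6⁻¹ ≡ 4 (mod 23), so λ ≡ 6·4 ≡ 1.
  x = λ² - 7 - 7 = 1 - 14 ≡ 10; y = λ·(7 - 10) - 3 ≡ 17. → (10, 17)
3G: (10, 17) + (7, 3). λ = (3 - 17)/(7 - 10) ≡ 9/20 mod 23. 20⁻¹ ≡ 15 (mod 23), so λ ≡ 20.
  x = λ² - 10 - 7 = 400 - 17 ≡ 15; y = λ·(10 - 15) - 17 ≡ 21. → (15, 21)
4G: (15, 21) + (7, 3). λ = (3 - 21)/(7 - 15) ≡ 5/15 mod 23. 15⁻¹ ≡ 20 (mod 23), so λ ≡ 8.
  x = λ² - 15 - 7 = 64 - 22 ≡ 19; y = λ·(15 - 19) - 21 ≡ 16. → (19, 16)
5G: (19, 16) + (7, 3). λ = (3 - 16)/(7 - 19) ≡ 10/11 mod 23. 11⁻¹ ≡ 21 (mod 23), so λ ≡ 3.
  x = λ² - 19 - 7 = 9 - 26 ≡ 6; y = λ·(19 - 6) - 16 ≡ 0. → (6, 0)
6G: (6, 0) + (7, 3). λ = (3 - 0)/(7 - 6) ≡ 3/1 mod 23. 1⁻¹ ≡ 1 (mod 23), so λ ≡ 3.
  x = λ² - 6 - 7 = 9 - 13 ≡ 19; y = λ·(6 - 19) - 0 ≡ 7. → (19, 7)

(19, 7)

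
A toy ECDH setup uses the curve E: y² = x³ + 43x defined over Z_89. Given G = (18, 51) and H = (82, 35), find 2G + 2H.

First 2G:
Repeated addition: build up to 2G.
2G: tangent at (18, 51): λ = (3·18² + 43)/(2·51) ≡ 36/13. 13⁻¹ ≡ 48 (mod 89) since 13·48 = 624 ≡ 1, so λ ≡ 36·48 ≡ 37.
  x = λ² - 18 - 18 = 1369 - 36 ≡ 87; y = λ·(18 - 87) - 51 ≡ 66. → (87, 66)
2G = (87, 66).
Next 2H:
Repeated addition: build up to 2H.
2H: tangent at (82, 35): λ = (3·82² + 43)/(2·35) ≡ 12/70. 70⁻¹ ≡ 14 (mod 89), so λ ≡ 12·14 ≡ 79.
  x = λ² - 82 - 82 = 6241 - 164 ≡ 25; y = λ·(82 - 25) - 35 ≡ 18. → (25, 18)
2H = (25, 18).
Finally 2G + 2H:
(87, 66) + (25, 18). λ = (18 - 66)/(25 - 87) ≡ 41/27 mod 89. 27⁻¹ ≡ 33 (mod 89) since 27·33 = 891 ≡ 1, so λ ≡ 18.
  x = λ² - 87 - 25 = 324 - 112 ≡ 34; y = λ·(87 - 34) - 66 ≡ 87. → (34, 87)

(34, 87)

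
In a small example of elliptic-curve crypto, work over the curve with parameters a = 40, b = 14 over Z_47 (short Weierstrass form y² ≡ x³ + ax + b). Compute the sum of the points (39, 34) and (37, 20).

(20, 5)

(39, 34) + (37, 20). λ = (20 - 34)/(37 - 39) ≡ 33/45 mod 47. 45⁻¹ ≡ 23 (mod 47) since 45·23 = 1035 ≡ 1, so λ ≡ 7.
  x = λ² - 39 - 37 = 49 - 76 ≡ 20; y = λ·(39 - 20) - 34 ≡ 5. → (20, 5)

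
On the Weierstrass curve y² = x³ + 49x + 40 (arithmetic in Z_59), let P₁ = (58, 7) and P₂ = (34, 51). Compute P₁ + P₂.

(31, 32)

(58, 7) + (34, 51). λ = (51 - 7)/(34 - 58) ≡ 44/35 mod 59. 35⁻¹ ≡ 27 (mod 59) since 35·27 = 945 ≡ 1, so λ ≡ 8.
  x = λ² - 58 - 34 = 64 - 92 ≡ 31; y = λ·(58 - 31) - 7 ≡ 32. → (31, 32)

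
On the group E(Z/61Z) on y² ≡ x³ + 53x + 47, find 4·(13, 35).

Write P = (13, 35).
Double-and-add on 4 = (100)₂. Start with P = (13, 35) for the leading 1-bit.
double: tangent at (13, 35): λ = (3·13² + 53)/(2·35) ≡ 11/9. 9⁻¹ ≡ 34 (mod 61) since 9·34 = 306 ≡ 1, so λ ≡ 11·34 ≡ 8.
  x = λ² - 13 - 13 = 64 - 26 ≡ 38; y = λ·(13 - 38) - 35 ≡ 9. → (38, 9)
double: tangent at (38, 9): λ = (3·38² + 53)/(2·9) ≡ 54/18. 18⁻¹ ≡ 17 (mod 61) since 18·17 = 306 ≡ 1, so λ ≡ 54·17 ≡ 3.
  x = λ² - 38 - 38 = 9 - 76 ≡ 55; y = λ·(38 - 55) - 9 ≡ 1. → (55, 1)

(55, 1)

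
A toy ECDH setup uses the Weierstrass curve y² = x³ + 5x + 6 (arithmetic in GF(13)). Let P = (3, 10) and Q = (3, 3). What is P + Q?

The two points share x = 3 and their y-coordinates satisfy 10 + 3 ≡ 0 (mod 13), so they are inverses. Their sum is O.

O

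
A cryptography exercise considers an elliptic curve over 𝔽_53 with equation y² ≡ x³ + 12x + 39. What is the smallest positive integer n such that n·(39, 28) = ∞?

7

2P: tangent at (39, 28): λ = (3·39² + 12)/(2·28) ≡ 17/3. 3⁻¹ ≡ 18 (mod 53) since 3·18 = 54 ≡ 1, so λ ≡ 17·18 ≡ 41.
  x = λ² - 39 - 39 = 1681 - 78 ≡ 13; y = λ·(39 - 13) - 28 ≡ 31. → (13, 31)
3P: (13, 31) + (39, 28). λ = (28 - 31)/(39 - 13) ≡ 50/26 mod 53. 26⁻¹ ≡ 51 (mod 53) since 26·51 = 1326 ≡ 1, so λ ≡ 6.
  x = λ² - 13 - 39 = 36 - 52 ≡ 37; y = λ·(13 - 37) - 31 ≡ 37. → (37, 37)
4P: (37, 37) + (39, 28). λ = (28 - 37)/(39 - 37) ≡ 44/2 mod 53. 2⁻¹ ≡ 27 (mod 53), so λ ≡ 22.
  x = λ² - 37 - 39 = 484 - 76 ≡ 37; y = λ·(37 - 37) - 37 ≡ 16. → (37, 16)
5P: (37, 16) + (39, 28). λ = (28 - 16)/(39 - 37) ≡ 12/2 mod 53. 2⁻¹ ≡ 27 (mod 53) since 2·27 = 54 ≡ 1, so λ ≡ 6.
  x = λ² - 37 - 39 = 36 - 76 ≡ 13; y = λ·(37 - 13) - 16 ≡ 22. → (13, 22)
6P: (13, 22) + (39, 28). λ = (28 - 22)/(39 - 13) ≡ 6/26 mod 53. 26⁻¹ ≡ 51 (mod 53), so λ ≡ 41.
  x = λ² - 13 - 39 = 1681 - 52 ≡ 39; y = λ·(13 - 39) - 22 ≡ 25. → (39, 25)
7P: (39, 25) + (39, 28): same x and y₁ ≡ -y₂, so the sum is ∞.
7P = ∞, so the order is 7.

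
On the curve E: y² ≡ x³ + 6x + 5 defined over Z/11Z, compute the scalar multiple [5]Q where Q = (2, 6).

(8, 9)

Repeated addition: build up to 5Q.
2Q: tangent at (2, 6): λ = (3·2² + 6)/(2·6) ≡ 7/1. 1⁻¹ ≡ 1 (mod 11), so λ ≡ 7·1 ≡ 7.
  x = λ² - 2 - 2 = 49 - 4 ≡ 1; y = λ·(2 - 1) - 6 ≡ 1. → (1, 1)
3Q: (1, 1) + (2, 6). λ = (6 - 1)/(2 - 1) ≡ 5/1 mod 11. 1⁻¹ ≡ 1 (mod 11), so λ ≡ 5.
  x = λ² - 1 - 2 = 25 - 3 ≡ 0; y = λ·(1 - 0) - 1 ≡ 4. → (0, 4)
4Q: (0, 4) + (2, 6). λ = (6 - 4)/(2 - 0) ≡ 2/2 mod 11. 2⁻¹ ≡ 6 (mod 11) since 2·6 = 12 ≡ 1, so λ ≡ 1.
  x = λ² - 0 - 2 = 1 - 2 ≡ 10; y = λ·(0 - 10) - 4 ≡ 8. → (10, 8)
5Q: (10, 8) + (2, 6). λ = (6 - 8)/(2 - 10) ≡ 9/3 mod 11. 3⁻¹ ≡ 4 (mod 11), so λ ≡ 3.
  x = λ² - 10 - 2 = 9 - 12 ≡ 8; y = λ·(10 - 8) - 8 ≡ 9. → (8, 9)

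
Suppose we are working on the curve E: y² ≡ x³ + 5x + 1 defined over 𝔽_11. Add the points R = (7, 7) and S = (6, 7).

(9, 4)

(7, 7) + (6, 7). λ = (7 - 7)/(6 - 7) ≡ 0/10 mod 11. 10⁻¹ ≡ 10 (mod 11), so λ ≡ 0.
  x = λ² - 7 - 6 = 0 - 13 ≡ 9; y = λ·(7 - 9) - 7 ≡ 4. → (9, 4)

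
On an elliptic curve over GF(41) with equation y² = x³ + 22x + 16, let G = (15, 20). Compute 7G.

Double-and-add on 7 = (111)₂. Start with G = (15, 20) for the leading 1-bit.
double: tangent at (15, 20): λ = (3·15² + 22)/(2·20) ≡ 0/40. 40⁻¹ ≡ 40 (mod 41), so λ ≡ 0·40 ≡ 0.
  x = λ² - 15 - 15 = 0 - 30 ≡ 11; y = λ·(15 - 11) - 20 ≡ 21. → (11, 21)
add G: (11, 21) + (15, 20). λ = (20 - 21)/(15 - 11) ≡ 40/4 mod 41. 4⁻¹ ≡ 31 (mod 41), so λ ≡ 10.
  x = λ² - 11 - 15 = 100 - 26 ≡ 33; y = λ·(11 - 33) - 21 ≡ 5. → (33, 5)
double: tangent at (33, 5): λ = (3·33² + 22)/(2·5) ≡ 9/10. 10⁻¹ ≡ 37 (mod 41) since 10·37 = 370 ≡ 1, so λ ≡ 9·37 ≡ 5.
  x = λ² - 33 - 33 = 25 - 66 ≡ 0; y = λ·(33 - 0) - 5 ≡ 37. → (0, 37)
add G: (0, 37) + (15, 20). λ = (20 - 37)/(15 - 0) ≡ 24/15 mod 41. 15⁻¹ ≡ 11 (mod 41), so λ ≡ 18.
  x = λ² - 0 - 15 = 324 - 15 ≡ 22; y = λ·(0 - 22) - 37 ≡ 18. → (22, 18)

(22, 18)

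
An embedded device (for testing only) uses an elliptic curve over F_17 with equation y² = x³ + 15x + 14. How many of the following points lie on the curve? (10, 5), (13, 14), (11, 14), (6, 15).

2

(10, 5): 5² ≡ 8, rhs ≡ 8 → on.
(13, 14): 14² ≡ 9, rhs ≡ 9 → on.
(11, 14): 14² ≡ 9, rhs ≡ 14 → off.
(6, 15): 15² ≡ 4, rhs ≡ 14 → off.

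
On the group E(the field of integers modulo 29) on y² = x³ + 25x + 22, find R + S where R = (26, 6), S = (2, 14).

(14, 19)

(26, 6) + (2, 14). λ = (14 - 6)/(2 - 26) ≡ 8/5 mod 29. 5⁻¹ ≡ 6 (mod 29) since 5·6 = 30 ≡ 1, so λ ≡ 19.
  x = λ² - 26 - 2 = 361 - 28 ≡ 14; y = λ·(26 - 14) - 6 ≡ 19. → (14, 19)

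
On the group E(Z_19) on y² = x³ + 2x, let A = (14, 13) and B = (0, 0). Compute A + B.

(14, 13) + (0, 0). λ = (0 - 13)/(0 - 14) ≡ 6/5 mod 19. 5⁻¹ ≡ 4 (mod 19), so λ ≡ 5.
  x = λ² - 14 - 0 = 25 - 14 ≡ 11; y = λ·(14 - 11) - 13 ≡ 2. → (11, 2)

(11, 2)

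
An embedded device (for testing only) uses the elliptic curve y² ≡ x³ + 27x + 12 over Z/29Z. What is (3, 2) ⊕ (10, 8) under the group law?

(3, 2) + (10, 8). λ = (8 - 2)/(10 - 3) ≡ 6/7 mod 29. 7⁻¹ ≡ 25 (mod 29), so λ ≡ 5.
  x = λ² - 3 - 10 = 25 - 13 ≡ 12; y = λ·(3 - 12) - 2 ≡ 11. → (12, 11)

(12, 11)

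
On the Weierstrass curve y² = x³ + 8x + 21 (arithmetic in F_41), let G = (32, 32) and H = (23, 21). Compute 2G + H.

First 2G:
Repeated addition: build up to 2G.
2G: tangent at (32, 32): λ = (3·32² + 8)/(2·32) ≡ 5/23. 23⁻¹ ≡ 25 (mod 41), so λ ≡ 5·25 ≡ 2.
  x = λ² - 32 - 32 = 4 - 64 ≡ 22; y = λ·(32 - 22) - 32 ≡ 29. → (22, 29)
2G = (22, 29).
Finally 2G + H:
(22, 29) + (23, 21). λ = (21 - 29)/(23 - 22) ≡ 33/1 mod 41. 1⁻¹ ≡ 1 (mod 41) since 1·1 = 1 ≡ 1, so λ ≡ 33.
  x = λ² - 22 - 23 = 1089 - 45 ≡ 19; y = λ·(22 - 19) - 29 ≡ 29. → (19, 29)

(19, 29)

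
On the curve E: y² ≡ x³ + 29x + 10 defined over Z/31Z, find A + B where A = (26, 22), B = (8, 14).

(6, 11)

(26, 22) + (8, 14). λ = (14 - 22)/(8 - 26) ≡ 23/13 mod 31. 13⁻¹ ≡ 12 (mod 31), so λ ≡ 28.
  x = λ² - 26 - 8 = 784 - 34 ≡ 6; y = λ·(26 - 6) - 22 ≡ 11. → (6, 11)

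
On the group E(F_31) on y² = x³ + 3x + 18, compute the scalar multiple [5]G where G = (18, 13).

Double-and-add on 5 = (101)₂. Start with G = (18, 13) for the leading 1-bit.
double: tangent at (18, 13): λ = (3·18² + 3)/(2·13) ≡ 14/26. 26⁻¹ ≡ 6 (mod 31), so λ ≡ 14·6 ≡ 22.
  x = λ² - 18 - 18 = 484 - 36 ≡ 14; y = λ·(18 - 14) - 13 ≡ 13. → (14, 13)
double: tangent at (14, 13): λ = (3·14² + 3)/(2·13) ≡ 2/26. 26⁻¹ ≡ 6 (mod 31), so λ ≡ 2·6 ≡ 12.
  x = λ² - 14 - 14 = 144 - 28 ≡ 23; y = λ·(14 - 23) - 13 ≡ 3. → (23, 3)
add G: (23, 3) + (18, 13). λ = (13 - 3)/(18 - 23) ≡ 10/26 mod 31. 26⁻¹ ≡ 6 (mod 31) since 26·6 = 156 ≡ 1, so λ ≡ 29.
  x = λ² - 23 - 18 = 841 - 41 ≡ 25; y = λ·(23 - 25) - 3 ≡ 1. → (25, 1)

(25, 1)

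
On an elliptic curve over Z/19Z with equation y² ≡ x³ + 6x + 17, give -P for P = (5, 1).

(5, 18)

-(5, 1) = (5, -1 mod 19) = (5, 18).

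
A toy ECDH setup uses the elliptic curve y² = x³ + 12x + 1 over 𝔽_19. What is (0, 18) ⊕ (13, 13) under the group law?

(3, 8)

(0, 18) + (13, 13). λ = (13 - 18)/(13 - 0) ≡ 14/13 mod 19. 13⁻¹ ≡ 3 (mod 19), so λ ≡ 4.
  x = λ² - 0 - 13 = 16 - 13 ≡ 3; y = λ·(0 - 3) - 18 ≡ 8. → (3, 8)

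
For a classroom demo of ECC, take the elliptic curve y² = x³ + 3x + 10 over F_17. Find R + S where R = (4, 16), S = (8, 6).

(7, 0)

(4, 16) + (8, 6). λ = (6 - 16)/(8 - 4) ≡ 7/4 mod 17. 4⁻¹ ≡ 13 (mod 17), so λ ≡ 6.
  x = λ² - 4 - 8 = 36 - 12 ≡ 7; y = λ·(4 - 7) - 16 ≡ 0. → (7, 0)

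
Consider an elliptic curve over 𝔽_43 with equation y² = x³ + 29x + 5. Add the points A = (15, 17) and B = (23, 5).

(15, 17) + (23, 5). λ = (5 - 17)/(23 - 15) ≡ 31/8 mod 43. 8⁻¹ ≡ 27 (mod 43) since 8·27 = 216 ≡ 1, so λ ≡ 20.
  x = λ² - 15 - 23 = 400 - 38 ≡ 18; y = λ·(15 - 18) - 17 ≡ 9. → (18, 9)

(18, 9)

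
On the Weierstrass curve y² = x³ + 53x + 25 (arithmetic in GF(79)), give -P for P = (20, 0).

-(20, 0) = (20, -0 mod 79) = (20, 0).

(20, 0)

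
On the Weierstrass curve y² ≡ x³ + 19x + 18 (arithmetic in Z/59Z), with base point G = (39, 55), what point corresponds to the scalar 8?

Double-and-add on 8 = (1000)₂. Start with G = (39, 55) for the leading 1-bit.
double: tangent at (39, 55): λ = (3·39² + 19)/(2·55) ≡ 39/51. 51⁻¹ ≡ 22 (mod 59) since 51·22 = 1122 ≡ 1, so λ ≡ 39·22 ≡ 32.
  x = λ² - 39 - 39 = 1024 - 78 ≡ 2; y = λ·(39 - 2) - 55 ≡ 8. → (2, 8)
double: tangent at (2, 8): λ = (3·2² + 19)/(2·8) ≡ 31/16. 16⁻¹ ≡ 48 (mod 59) since 16·48 = 768 ≡ 1, so λ ≡ 31·48 ≡ 13.
  x = λ² - 2 - 2 = 169 - 4 ≡ 47; y = λ·(2 - 47) - 8 ≡ 56. → (47, 56)
double: tangent at (47, 56): λ = (3·47² + 19)/(2·56) ≡ 38/53. 53⁻¹ ≡ 49 (mod 59) since 53·49 = 2597 ≡ 1, so λ ≡ 38·49 ≡ 33.
  x = λ² - 47 - 47 = 1089 - 94 ≡ 51; y = λ·(47 - 51) - 56 ≡ 48. → (51, 48)

(51, 48)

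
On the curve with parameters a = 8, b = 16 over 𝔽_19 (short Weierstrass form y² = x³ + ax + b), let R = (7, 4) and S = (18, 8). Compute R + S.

(7, 4) + (18, 8). λ = (8 - 4)/(18 - 7) ≡ 4/11 mod 19. 11⁻¹ ≡ 7 (mod 19), so λ ≡ 9.
  x = λ² - 7 - 18 = 81 - 25 ≡ 18; y = λ·(7 - 18) - 4 ≡ 11. → (18, 11)

(18, 11)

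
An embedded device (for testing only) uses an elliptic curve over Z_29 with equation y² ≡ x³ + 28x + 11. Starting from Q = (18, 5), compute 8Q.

(8, 15)

Double-and-add on 8 = (1000)₂. Start with Q = (18, 5) for the leading 1-bit.
double: tangent at (18, 5): λ = (3·18² + 28)/(2·5) ≡ 14/10. 10⁻¹ ≡ 3 (mod 29), so λ ≡ 14·3 ≡ 13.
  x = λ² - 18 - 18 = 169 - 36 ≡ 17; y = λ·(18 - 17) - 5 ≡ 8. → (17, 8)
double: tangent at (17, 8): λ = (3·17² + 28)/(2·8) ≡ 25/16. 16⁻¹ ≡ 20 (mod 29), so λ ≡ 25·20 ≡ 7.
  x = λ² - 17 - 17 = 49 - 34 ≡ 15; y = λ·(17 - 15) - 8 ≡ 6. → (15, 6)
double: tangent at (15, 6): λ = (3·15² + 28)/(2·6) ≡ 7/12. 12⁻¹ ≡ 17 (mod 29) since 12·17 = 204 ≡ 1, so λ ≡ 7·17 ≡ 3.
  x = λ² - 15 - 15 = 9 - 30 ≡ 8; y = λ·(15 - 8) - 6 ≡ 15. → (8, 15)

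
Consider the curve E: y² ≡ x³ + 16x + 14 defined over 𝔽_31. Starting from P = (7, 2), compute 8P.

(6, 27)

Repeated addition: build up to 8P.
2P: tangent at (7, 2): λ = (3·7² + 16)/(2·2) ≡ 8/4. 4⁻¹ ≡ 8 (mod 31) since 4·8 = 32 ≡ 1, so λ ≡ 8·8 ≡ 2.
  x = λ² - 7 - 7 = 4 - 14 ≡ 21; y = λ·(7 - 21) - 2 ≡ 1. → (21, 1)
3P: (21, 1) + (7, 2). λ = (2 - 1)/(7 - 21) ≡ 1/17 mod 31. 17⁻¹ ≡ 11 (mod 31), so λ ≡ 11.
  x = λ² - 21 - 7 = 121 - 28 ≡ 0; y = λ·(21 - 0) - 1 ≡ 13. → (0, 13)
4P: (0, 13) + (7, 2). λ = (2 - 13)/(7 - 0) ≡ 20/7 mod 31. 7⁻¹ ≡ 9 (mod 31), so λ ≡ 25.
  x = λ² - 0 - 7 = 625 - 7 ≡ 29; y = λ·(0 - 29) - 13 ≡ 6. → (29, 6)
5P: (29, 6) + (7, 2). λ = (2 - 6)/(7 - 29) ≡ 27/9 mod 31. 9⁻¹ ≡ 7 (mod 31) since 9·7 = 63 ≡ 1, so λ ≡ 3.
  x = λ² - 29 - 7 = 9 - 36 ≡ 4; y = λ·(29 - 4) - 6 ≡ 7. → (4, 7)
6P: (4, 7) + (7, 2). λ = (2 - 7)/(7 - 4) ≡ 26/3 mod 31. 3⁻¹ ≡ 21 (mod 31) since 3·21 = 63 ≡ 1, so λ ≡ 19.
  x = λ² - 4 - 7 = 361 - 11 ≡ 9; y = λ·(4 - 9) - 7 ≡ 22. → (9, 22)
7P: (9, 22) + (7, 2). λ = (2 - 22)/(7 - 9) ≡ 11/29 mod 31. 29⁻¹ ≡ 15 (mod 31), so λ ≡ 10.
  x = λ² - 9 - 7 = 100 - 16 ≡ 22; y = λ·(9 - 22) - 22 ≡ 3. → (22, 3)
8P: (22, 3) + (7, 2). λ = (2 - 3)/(7 - 22) ≡ 30/16 mod 31. 16⁻¹ ≡ 2 (mod 31), so λ ≡ 29.
  x = λ² - 22 - 7 = 841 - 29 ≡ 6; y = λ·(22 - 6) - 3 ≡ 27. → (6, 27)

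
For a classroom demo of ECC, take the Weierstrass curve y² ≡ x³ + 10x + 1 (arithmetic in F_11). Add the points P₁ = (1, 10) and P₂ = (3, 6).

(1, 10) + (3, 6). λ = (6 - 10)/(3 - 1) ≡ 7/2 mod 11. 2⁻¹ ≡ 6 (mod 11) since 2·6 = 12 ≡ 1, so λ ≡ 9.
  x = λ² - 1 - 3 = 81 - 4 ≡ 0; y = λ·(1 - 0) - 10 ≡ 10. → (0, 10)

(0, 10)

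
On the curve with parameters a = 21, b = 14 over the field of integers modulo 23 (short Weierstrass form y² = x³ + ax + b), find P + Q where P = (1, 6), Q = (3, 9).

(4, 1)

(1, 6) + (3, 9). λ = (9 - 6)/(3 - 1) ≡ 3/2 mod 23. 2⁻¹ ≡ 12 (mod 23), so λ ≡ 13.
  x = λ² - 1 - 3 = 169 - 4 ≡ 4; y = λ·(1 - 4) - 6 ≡ 1. → (4, 1)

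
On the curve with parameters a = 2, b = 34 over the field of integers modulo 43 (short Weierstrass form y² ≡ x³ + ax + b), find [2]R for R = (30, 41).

tangent at (30, 41): λ = (3·30² + 2)/(2·41) ≡ 36/39. 39⁻¹ ≡ 32 (mod 43) since 39·32 = 1248 ≡ 1, so λ ≡ 36·32 ≡ 34.
  x = λ² - 30 - 30 = 1156 - 60 ≡ 21; y = λ·(30 - 21) - 41 ≡ 7. → (21, 7)

(21, 7)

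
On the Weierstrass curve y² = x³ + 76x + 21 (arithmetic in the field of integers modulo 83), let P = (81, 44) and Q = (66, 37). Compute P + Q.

(81, 44) + (66, 37). λ = (37 - 44)/(66 - 81) ≡ 76/68 mod 83. 68⁻¹ ≡ 11 (mod 83), so λ ≡ 6.
  x = λ² - 81 - 66 = 36 - 147 ≡ 55; y = λ·(81 - 55) - 44 ≡ 29. → (55, 29)

(55, 29)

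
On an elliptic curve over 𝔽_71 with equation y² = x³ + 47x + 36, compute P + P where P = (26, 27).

tangent at (26, 27): λ = (3·26² + 47)/(2·27) ≡ 16/54. 54⁻¹ ≡ 25 (mod 71) since 54·25 = 1350 ≡ 1, so λ ≡ 16·25 ≡ 45.
  x = λ² - 26 - 26 = 2025 - 52 ≡ 56; y = λ·(26 - 56) - 27 ≡ 43. → (56, 43)

(56, 43)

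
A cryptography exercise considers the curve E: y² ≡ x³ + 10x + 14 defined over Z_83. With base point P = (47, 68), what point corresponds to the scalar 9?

(45, 17)

Repeated addition: build up to 9P.
2P: tangent at (47, 68): λ = (3·47² + 10)/(2·68) ≡ 80/53. 53⁻¹ ≡ 47 (mod 83) since 53·47 = 2491 ≡ 1, so λ ≡ 80·47 ≡ 25.
  x = λ² - 47 - 47 = 625 - 94 ≡ 33; y = λ·(47 - 33) - 68 ≡ 33. → (33, 33)
3P: (33, 33) + (47, 68). λ = (68 - 33)/(47 - 33) ≡ 35/14 mod 83. 14⁻¹ ≡ 6 (mod 83), so λ ≡ 44.
  x = λ² - 33 - 47 = 1936 - 80 ≡ 30; y = λ·(33 - 30) - 33 ≡ 16. → (30, 16)
4P: (30, 16) + (47, 68). λ = (68 - 16)/(47 - 30) ≡ 52/17 mod 83. 17⁻¹ ≡ 44 (mod 83), so λ ≡ 47.
  x = λ² - 30 - 47 = 2209 - 77 ≡ 57; y = λ·(30 - 57) - 16 ≡ 43. → (57, 43)
5P: (57, 43) + (47, 68). λ = (68 - 43)/(47 - 57) ≡ 25/73 mod 83. 73⁻¹ ≡ 58 (mod 83) since 73·58 = 4234 ≡ 1, so λ ≡ 39.
  x = λ² - 57 - 47 = 1521 - 104 ≡ 6; y = λ·(57 - 6) - 43 ≡ 37. → (6, 37)
6P: (6, 37) + (47, 68). λ = (68 - 37)/(47 - 6) ≡ 31/41 mod 83. 41⁻¹ ≡ 81 (mod 83) since 41·81 = 3321 ≡ 1, so λ ≡ 21.
  x = λ² - 6 - 47 = 441 - 53 ≡ 56; y = λ·(6 - 56) - 37 ≡ 75. → (56, 75)
7P: (56, 75) + (47, 68). λ = (68 - 75)/(47 - 56) ≡ 76/74 mod 83. 74⁻¹ ≡ 46 (mod 83), so λ ≡ 10.
  x = λ² - 56 - 47 = 100 - 103 ≡ 80; y = λ·(56 - 80) - 75 ≡ 17. → (80, 17)
8P: (80, 17) + (47, 68). λ = (68 - 17)/(47 - 80) ≡ 51/50 mod 83. 50⁻¹ ≡ 5 (mod 83), so λ ≡ 6.
  x = λ² - 80 - 47 = 36 - 127 ≡ 75; y = λ·(80 - 75) - 17 ≡ 13. → (75, 13)
9P: (75, 13) + (47, 68). λ = (68 - 13)/(47 - 75) ≡ 55/55 mod 83. 55⁻¹ ≡ 80 (mod 83), so λ ≡ 1.
  x = λ² - 75 - 47 = 1 - 122 ≡ 45; y = λ·(75 - 45) - 13 ≡ 17. → (45, 17)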